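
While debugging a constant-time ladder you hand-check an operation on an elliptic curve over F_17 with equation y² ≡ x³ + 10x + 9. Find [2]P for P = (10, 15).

(15, 7)

tangent at (10, 15): λ = (3·10² + 10)/(2·15) ≡ 4/13. 13⁻¹ ≡ 4 (mod 17), so λ ≡ 4·4 ≡ 16.
  x = λ² - 10 - 10 = 256 - 20 ≡ 15; y = λ·(10 - 15) - 15 ≡ 7. → (15, 7)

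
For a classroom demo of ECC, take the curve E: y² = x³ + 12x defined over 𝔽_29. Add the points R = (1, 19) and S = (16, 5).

(13, 27)

(1, 19) + (16, 5). λ = (5 - 19)/(16 - 1) ≡ 15/15 mod 29. 15⁻¹ ≡ 2 (mod 29), so λ ≡ 1.
  x = λ² - 1 - 16 = 1 - 17 ≡ 13; y = λ·(1 - 13) - 19 ≡ 27. → (13, 27)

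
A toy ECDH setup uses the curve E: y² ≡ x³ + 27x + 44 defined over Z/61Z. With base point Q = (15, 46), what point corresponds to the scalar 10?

(2, 44)

Repeated addition: build up to 10Q.
2Q: tangent at (15, 46): λ = (3·15² + 27)/(2·46) ≡ 31/31. 31⁻¹ ≡ 2 (mod 61), so λ ≡ 31·2 ≡ 1.
  x = λ² - 15 - 15 = 1 - 30 ≡ 32; y = λ·(15 - 32) - 46 ≡ 59. → (32, 59)
3Q: (32, 59) + (15, 46). λ = (46 - 59)/(15 - 32) ≡ 48/44 mod 61. 44⁻¹ ≡ 43 (mod 61) since 44·43 = 1892 ≡ 1, so λ ≡ 51.
  x = λ² - 32 - 15 = 2601 - 47 ≡ 53; y = λ·(32 - 53) - 59 ≡ 29. → (53, 29)
4Q: (53, 29) + (15, 46). λ = (46 - 29)/(15 - 53) ≡ 17/23 mod 61. 23⁻¹ ≡ 8 (mod 61), so λ ≡ 14.
  x = λ² - 53 - 15 = 196 - 68 ≡ 6; y = λ·(53 - 6) - 29 ≡ 19. → (6, 19)
5Q: (6, 19) + (15, 46). λ = (46 - 19)/(15 - 6) ≡ 27/9 mod 61. 9⁻¹ ≡ 34 (mod 61), so λ ≡ 3.
  x = λ² - 6 - 15 = 9 - 21 ≡ 49; y = λ·(6 - 49) - 19 ≡ 35. → (49, 35)
6Q: (49, 35) + (15, 46). λ = (46 - 35)/(15 - 49) ≡ 11/27 mod 61. 27⁻¹ ≡ 52 (mod 61), so λ ≡ 23.
  x = λ² - 49 - 15 = 529 - 64 ≡ 38; y = λ·(49 - 38) - 35 ≡ 35. → (38, 35)
7Q: (38, 35) + (15, 46). λ = (46 - 35)/(15 - 38) ≡ 11/38 mod 61. 38⁻¹ ≡ 53 (mod 61) since 38·53 = 2014 ≡ 1, so λ ≡ 34.
  x = λ² - 38 - 15 = 1156 - 53 ≡ 5; y = λ·(38 - 5) - 35 ≡ 50. → (5, 50)
8Q: (5, 50) + (15, 46). λ = (46 - 50)/(15 - 5) ≡ 57/10 mod 61. 10⁻¹ ≡ 55 (mod 61), so λ ≡ 24.
  x = λ² - 5 - 15 = 576 - 20 ≡ 7; y = λ·(5 - 7) - 50 ≡ 24. → (7, 24)
9Q: (7, 24) + (15, 46). λ = (46 - 24)/(15 - 7) ≡ 22/8 mod 61. 8⁻¹ ≡ 23 (mod 61), so λ ≡ 18.
  x = λ² - 7 - 15 = 324 - 22 ≡ 58; y = λ·(7 - 58) - 24 ≡ 34. → (58, 34)
10Q: (58, 34) + (15, 46). λ = (46 - 34)/(15 - 58) ≡ 12/18 mod 61. 18⁻¹ ≡ 17 (mod 61), so λ ≡ 21.
  x = λ² - 58 - 15 = 441 - 73 ≡ 2; y = λ·(58 - 2) - 34 ≡ 44. → (2, 44)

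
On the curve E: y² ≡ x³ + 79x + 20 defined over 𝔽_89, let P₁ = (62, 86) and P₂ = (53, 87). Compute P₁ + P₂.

(62, 86) + (53, 87). λ = (87 - 86)/(53 - 62) ≡ 1/80 mod 89. 80⁻¹ ≡ 79 (mod 89) since 80·79 = 6320 ≡ 1, so λ ≡ 79.
  x = λ² - 62 - 53 = 6241 - 115 ≡ 74; y = λ·(62 - 74) - 86 ≡ 34. → (74, 34)

(74, 34)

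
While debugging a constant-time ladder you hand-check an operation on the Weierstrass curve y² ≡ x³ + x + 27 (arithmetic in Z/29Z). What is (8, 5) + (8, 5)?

tangent at (8, 5): λ = (3·8² + 1)/(2·5) ≡ 19/10. 10⁻¹ ≡ 3 (mod 29) since 10·3 = 30 ≡ 1, so λ ≡ 19·3 ≡ 28.
  x = λ² - 8 - 8 = 784 - 16 ≡ 14; y = λ·(8 - 14) - 5 ≡ 1. → (14, 1)

(14, 1)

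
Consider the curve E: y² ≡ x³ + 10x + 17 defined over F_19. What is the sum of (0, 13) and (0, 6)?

O

The two points share x = 0 and their y-coordinates satisfy 13 + 6 ≡ 0 (mod 19), so they are inverses. Their sum is O.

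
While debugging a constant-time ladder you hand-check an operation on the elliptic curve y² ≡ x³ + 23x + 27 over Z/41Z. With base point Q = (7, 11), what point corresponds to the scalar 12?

Repeated addition: build up to 12Q.
2Q: tangent at (7, 11): λ = (3·7² + 23)/(2·11) ≡ 6/22. 22⁻¹ ≡ 28 (mod 41), so λ ≡ 6·28 ≡ 4.
  x = λ² - 7 - 7 = 16 - 14 ≡ 2; y = λ·(7 - 2) - 11 ≡ 9. → (2, 9)
3Q: (2, 9) + (7, 11). λ = (11 - 9)/(7 - 2) ≡ 2/5 mod 41. 5⁻¹ ≡ 33 (mod 41) since 5·33 = 165 ≡ 1, so λ ≡ 25.
  x = λ² - 2 - 7 = 625 - 9 ≡ 1; y = λ·(2 - 1) - 9 ≡ 16. → (1, 16)
4Q: (1, 16) + (7, 11). λ = (11 - 16)/(7 - 1) ≡ 36/6 mod 41. 6⁻¹ ≡ 7 (mod 41) since 6·7 = 42 ≡ 1, so λ ≡ 6.
  x = λ² - 1 - 7 = 36 - 8 ≡ 28; y = λ·(1 - 28) - 16 ≡ 27. → (28, 27)
5Q: (28, 27) + (7, 11). λ = (11 - 27)/(7 - 28) ≡ 25/20 mod 41. 20⁻¹ ≡ 39 (mod 41), so λ ≡ 32.
  x = λ² - 28 - 7 = 1024 - 35 ≡ 5; y = λ·(28 - 5) - 27 ≡ 12. → (5, 12)
6Q: (5, 12) + (7, 11). λ = (11 - 12)/(7 - 5) ≡ 40/2 mod 41. 2⁻¹ ≡ 21 (mod 41) since 2·21 = 42 ≡ 1, so λ ≡ 20.
  x = λ² - 5 - 7 = 400 - 12 ≡ 19; y = λ·(5 - 19) - 12 ≡ 36. → (19, 36)
7Q: (19, 36) + (7, 11). λ = (11 - 36)/(7 - 19) ≡ 16/29 mod 41. 29⁻¹ ≡ 17 (mod 41) since 29·17 = 493 ≡ 1, so λ ≡ 26.
  x = λ² - 19 - 7 = 676 - 26 ≡ 35; y = λ·(19 - 35) - 36 ≡ 40. → (35, 40)
8Q: (35, 40) + (7, 11). λ = (11 - 40)/(7 - 35) ≡ 12/13 mod 41. 13⁻¹ ≡ 19 (mod 41) since 13·19 = 247 ≡ 1, so λ ≡ 23.
  x = λ² - 35 - 7 = 529 - 42 ≡ 36; y = λ·(35 - 36) - 40 ≡ 19. → (36, 19)
9Q: (36, 19) + (7, 11). λ = (11 - 19)/(7 - 36) ≡ 33/12 mod 41. 12⁻¹ ≡ 24 (mod 41), so λ ≡ 13.
  x = λ² - 36 - 7 = 169 - 43 ≡ 3; y = λ·(36 - 3) - 19 ≡ 0. → (3, 0)
10Q: (3, 0) + (7, 11). λ = (11 - 0)/(7 - 3) ≡ 11/4 mod 41. 4⁻¹ ≡ 31 (mod 41), so λ ≡ 13.
  x = λ² - 3 - 7 = 169 - 10 ≡ 36; y = λ·(3 - 36) - 0 ≡ 22. → (36, 22)
11Q: (36, 22) + (7, 11). λ = (11 - 22)/(7 - 36) ≡ 30/12 mod 41. 12⁻¹ ≡ 24 (mod 41) since 12·24 = 288 ≡ 1, so λ ≡ 23.
  x = λ² - 36 - 7 = 529 - 43 ≡ 35; y = λ·(36 - 35) - 22 ≡ 1. → (35, 1)
12Q: (35, 1) + (7, 11). λ = (11 - 1)/(7 - 35) ≡ 10/13 mod 41. 13⁻¹ ≡ 19 (mod 41) since 13·19 = 247 ≡ 1, so λ ≡ 26.
  x = λ² - 35 - 7 = 676 - 42 ≡ 19; y = λ·(35 - 19) - 1 ≡ 5. → (19, 5)

(19, 5)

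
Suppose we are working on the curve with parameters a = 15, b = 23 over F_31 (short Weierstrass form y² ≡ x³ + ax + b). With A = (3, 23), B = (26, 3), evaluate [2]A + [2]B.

(8, 2)

First 2A:
Repeated addition: build up to 2A.
2A: tangent at (3, 23): λ = (3·3² + 15)/(2·23) ≡ 11/15. 15⁻¹ ≡ 29 (mod 31) since 15·29 = 435 ≡ 1, so λ ≡ 11·29 ≡ 9.
  x = λ² - 3 - 3 = 81 - 6 ≡ 13; y = λ·(3 - 13) - 23 ≡ 11. → (13, 11)
2A = (13, 11).
Next 2B:
Repeated addition: build up to 2B.
2B: tangent at (26, 3): λ = (3·26² + 15)/(2·3) ≡ 28/6. 6⁻¹ ≡ 26 (mod 31) since 6·26 = 156 ≡ 1, so λ ≡ 28·26 ≡ 15.
  x = λ² - 26 - 26 = 225 - 52 ≡ 18; y = λ·(26 - 18) - 3 ≡ 24. → (18, 24)
2B = (18, 24).
Finally 2A + 2B:
(13, 11) + (18, 24). λ = (24 - 11)/(18 - 13) ≡ 13/5 mod 31. 5⁻¹ ≡ 25 (mod 31) since 5·25 = 125 ≡ 1, so λ ≡ 15.
  x = λ² - 13 - 18 = 225 - 31 ≡ 8; y = λ·(13 - 8) - 11 ≡ 2. → (8, 2)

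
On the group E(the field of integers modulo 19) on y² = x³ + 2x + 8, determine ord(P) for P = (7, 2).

5

2P: tangent at (7, 2): λ = (3·7² + 2)/(2·2) ≡ 16/4. 4⁻¹ ≡ 5 (mod 19) since 4·5 = 20 ≡ 1, so λ ≡ 16·5 ≡ 4.
  x = λ² - 7 - 7 = 16 - 14 ≡ 2; y = λ·(7 - 2) - 2 ≡ 18. → (2, 18)
3P: (2, 18) + (7, 2). λ = (2 - 18)/(7 - 2) ≡ 3/5 mod 19. 5⁻¹ ≡ 4 (mod 19), so λ ≡ 12.
  x = λ² - 2 - 7 = 144 - 9 ≡ 2; y = λ·(2 - 2) - 18 ≡ 1. → (2, 1)
4P: (2, 1) + (7, 2). λ = (2 - 1)/(7 - 2) ≡ 1/5 mod 19. 5⁻¹ ≡ 4 (mod 19), so λ ≡ 4.
  x = λ² - 2 - 7 = 16 - 9 ≡ 7; y = λ·(2 - 7) - 1 ≡ 17. → (7, 17)
5P: (7, 17) + (7, 2): same x and y₁ ≡ -y₂, so the sum is O.
5P = O, so the order is 5.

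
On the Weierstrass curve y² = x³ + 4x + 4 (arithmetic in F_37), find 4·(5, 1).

Write P = (5, 1).
Repeated addition: build up to 4P.
2P: tangent at (5, 1): λ = (3·5² + 4)/(2·1) ≡ 5/2. 2⁻¹ ≡ 19 (mod 37) since 2·19 = 38 ≡ 1, so λ ≡ 5·19 ≡ 21.
  x = λ² - 5 - 5 = 441 - 10 ≡ 24; y = λ·(5 - 24) - 1 ≡ 7. → (24, 7)
3P: (24, 7) + (5, 1). λ = (1 - 7)/(5 - 24) ≡ 31/18 mod 37. 18⁻¹ ≡ 35 (mod 37) since 18·35 = 630 ≡ 1, so λ ≡ 12.
  x = λ² - 24 - 5 = 144 - 29 ≡ 4; y = λ·(24 - 4) - 7 ≡ 11. → (4, 11)
4P: (4, 11) + (5, 1). λ = (1 - 11)/(5 - 4) ≡ 27/1 mod 37. 1⁻¹ ≡ 1 (mod 37), so λ ≡ 27.
  x = λ² - 4 - 5 = 729 - 9 ≡ 17; y = λ·(4 - 17) - 11 ≡ 8. → (17, 8)

(17, 8)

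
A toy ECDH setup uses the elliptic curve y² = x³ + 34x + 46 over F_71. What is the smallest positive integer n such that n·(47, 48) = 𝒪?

4

2P: tangent at (47, 48): λ = (3·47² + 34)/(2·48) ≡ 58/25. 25⁻¹ ≡ 54 (mod 71), so λ ≡ 58·54 ≡ 8.
  x = λ² - 47 - 47 = 64 - 94 ≡ 41; y = λ·(47 - 41) - 48 ≡ 0. → (41, 0)
3P: (41, 0) + (47, 48). λ = (48 - 0)/(47 - 41) ≡ 48/6 mod 71. 6⁻¹ ≡ 12 (mod 71), so λ ≡ 8.
  x = λ² - 41 - 47 = 64 - 88 ≡ 47; y = λ·(41 - 47) - 0 ≡ 23. → (47, 23)
4P: (47, 23) + (47, 48): same x and y₁ ≡ -y₂, so the sum is 𝒪.
4P = 𝒪, so the order is 4.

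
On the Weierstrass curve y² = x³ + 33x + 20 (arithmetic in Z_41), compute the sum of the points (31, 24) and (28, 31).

(31, 24) + (28, 31). λ = (31 - 24)/(28 - 31) ≡ 7/38 mod 41. 38⁻¹ ≡ 27 (mod 41), so λ ≡ 25.
  x = λ² - 31 - 28 = 625 - 59 ≡ 33; y = λ·(31 - 33) - 24 ≡ 8. → (33, 8)

(33, 8)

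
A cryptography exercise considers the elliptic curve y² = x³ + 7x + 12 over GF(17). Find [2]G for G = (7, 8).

(4, 6)

tangent at (7, 8): λ = (3·7² + 7)/(2·8) ≡ 1/16. 16⁻¹ ≡ 16 (mod 17) since 16·16 = 256 ≡ 1, so λ ≡ 1·16 ≡ 16.
  x = λ² - 7 - 7 = 256 - 14 ≡ 4; y = λ·(7 - 4) - 8 ≡ 6. → (4, 6)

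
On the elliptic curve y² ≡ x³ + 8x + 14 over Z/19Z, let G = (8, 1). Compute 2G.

tangent at (8, 1): λ = (3·8² + 8)/(2·1) ≡ 10/2. 2⁻¹ ≡ 10 (mod 19) since 2·10 = 20 ≡ 1, so λ ≡ 10·10 ≡ 5.
  x = λ² - 8 - 8 = 25 - 16 ≡ 9; y = λ·(8 - 9) - 1 ≡ 13. → (9, 13)

(9, 13)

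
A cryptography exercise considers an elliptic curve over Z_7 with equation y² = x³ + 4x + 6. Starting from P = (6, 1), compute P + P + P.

(1, 5)

Repeated addition: build up to 3P.
2P: tangent at (6, 1): λ = (3·6² + 4)/(2·1) ≡ 0/2. 2⁻¹ ≡ 4 (mod 7), so λ ≡ 0·4 ≡ 0.
  x = λ² - 6 - 6 = 0 - 12 ≡ 2; y = λ·(6 - 2) - 1 ≡ 6. → (2, 6)
3P: (2, 6) + (6, 1). λ = (1 - 6)/(6 - 2) ≡ 2/4 mod 7. 4⁻¹ ≡ 2 (mod 7) since 4·2 = 8 ≡ 1, so λ ≡ 4.
  x = λ² - 2 - 6 = 16 - 8 ≡ 1; y = λ·(2 - 1) - 6 ≡ 5. → (1, 5)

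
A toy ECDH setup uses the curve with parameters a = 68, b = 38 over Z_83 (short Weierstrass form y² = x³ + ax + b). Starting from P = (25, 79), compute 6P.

Double-and-add on 6 = (110)₂. Start with P = (25, 79) for the leading 1-bit.
double: tangent at (25, 79): λ = (3·25² + 68)/(2·79) ≡ 34/75. 75⁻¹ ≡ 31 (mod 83), so λ ≡ 34·31 ≡ 58.
  x = λ² - 25 - 25 = 3364 - 50 ≡ 77; y = λ·(25 - 77) - 79 ≡ 59. → (77, 59)
add P: (77, 59) + (25, 79). λ = (79 - 59)/(25 - 77) ≡ 20/31 mod 83. 31⁻¹ ≡ 75 (mod 83), so λ ≡ 6.
  x = λ² - 77 - 25 = 36 - 102 ≡ 17; y = λ·(77 - 17) - 59 ≡ 52. → (17, 52)
double: tangent at (17, 52): λ = (3·17² + 68)/(2·52) ≡ 22/21. 21⁻¹ ≡ 4 (mod 83), so λ ≡ 22·4 ≡ 5.
  x = λ² - 17 - 17 = 25 - 34 ≡ 74; y = λ·(17 - 74) - 52 ≡ 78. → (74, 78)

(74, 78)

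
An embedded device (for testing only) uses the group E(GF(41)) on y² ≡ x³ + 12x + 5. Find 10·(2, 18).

(35, 39)

Write Q = (2, 18).
Repeated addition: build up to 10Q.
2Q: tangent at (2, 18): λ = (3·2² + 12)/(2·18) ≡ 24/36. 36⁻¹ ≡ 8 (mod 41) since 36·8 = 288 ≡ 1, so λ ≡ 24·8 ≡ 28.
  x = λ² - 2 - 2 = 784 - 4 ≡ 1; y = λ·(2 - 1) - 18 ≡ 10. → (1, 10)
3Q: (1, 10) + (2, 18). λ = (18 - 10)/(2 - 1) ≡ 8/1 mod 41. 1⁻¹ ≡ 1 (mod 41), so λ ≡ 8.
  x = λ² - 1 - 2 = 64 - 3 ≡ 20; y = λ·(1 - 20) - 10 ≡ 2. → (20, 2)
4Q: (20, 2) + (2, 18). λ = (18 - 2)/(2 - 20) ≡ 16/23 mod 41. 23⁻¹ ≡ 25 (mod 41), so λ ≡ 31.
  x = λ² - 20 - 2 = 961 - 22 ≡ 37; y = λ·(20 - 37) - 2 ≡ 4. → (37, 4)
5Q: (37, 4) + (2, 18). λ = (18 - 4)/(2 - 37) ≡ 14/6 mod 41. 6⁻¹ ≡ 7 (mod 41), so λ ≡ 16.
  x = λ² - 37 - 2 = 256 - 39 ≡ 12; y = λ·(37 - 12) - 4 ≡ 27. → (12, 27)
6Q: (12, 27) + (2, 18). λ = (18 - 27)/(2 - 12) ≡ 32/31 mod 41. 31⁻¹ ≡ 4 (mod 41), so λ ≡ 5.
  x = λ² - 12 - 2 = 25 - 14 ≡ 11; y = λ·(12 - 11) - 27 ≡ 19. → (11, 19)
7Q: (11, 19) + (2, 18). λ = (18 - 19)/(2 - 11) ≡ 40/32 mod 41. 32⁻¹ ≡ 9 (mod 41) since 32·9 = 288 ≡ 1, so λ ≡ 32.
  x = λ² - 11 - 2 = 1024 - 13 ≡ 27; y = λ·(11 - 27) - 19 ≡ 2. → (27, 2)
8Q: (27, 2) + (2, 18). λ = (18 - 2)/(2 - 27) ≡ 16/16 mod 41. 16⁻¹ ≡ 18 (mod 41), so λ ≡ 1.
  x = λ² - 27 - 2 = 1 - 29 ≡ 13; y = λ·(27 - 13) - 2 ≡ 12. → (13, 12)
9Q: (13, 12) + (2, 18). λ = (18 - 12)/(2 - 13) ≡ 6/30 mod 41. 30⁻¹ ≡ 26 (mod 41), so λ ≡ 33.
  x = λ² - 13 - 2 = 1089 - 15 ≡ 8; y = λ·(13 - 8) - 12 ≡ 30. → (8, 30)
10Q: (8, 30) + (2, 18). λ = (18 - 30)/(2 - 8) ≡ 29/35 mod 41. 35⁻¹ ≡ 34 (mod 41), so λ ≡ 2.
  x = λ² - 8 - 2 = 4 - 10 ≡ 35; y = λ·(8 - 35) - 30 ≡ 39. → (35, 39)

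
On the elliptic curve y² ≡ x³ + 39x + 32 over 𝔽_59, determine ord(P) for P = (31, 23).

2P: tangent at (31, 23): λ = (3·31² + 39)/(2·23) ≡ 31/46. 46⁻¹ ≡ 9 (mod 59), so λ ≡ 31·9 ≡ 43.
  x = λ² - 31 - 31 = 1849 - 62 ≡ 17; y = λ·(31 - 17) - 23 ≡ 48. → (17, 48)
3P: (17, 48) + (31, 23). λ = (23 - 48)/(31 - 17) ≡ 34/14 mod 59. 14⁻¹ ≡ 38 (mod 59) since 14·38 = 532 ≡ 1, so λ ≡ 53.
  x = λ² - 17 - 31 = 2809 - 48 ≡ 47; y = λ·(17 - 47) - 48 ≡ 14. → (47, 14)
4P: (47, 14) + (31, 23). λ = (23 - 14)/(31 - 47) ≡ 9/43 mod 59. 43⁻¹ ≡ 11 (mod 59), so λ ≡ 40.
  x = λ² - 47 - 31 = 1600 - 78 ≡ 47; y = λ·(47 - 47) - 14 ≡ 45. → (47, 45)
5P: (47, 45) + (31, 23). λ = (23 - 45)/(31 - 47) ≡ 37/43 mod 59. 43⁻¹ ≡ 11 (mod 59), so λ ≡ 53.
  x = λ² - 47 - 31 = 2809 - 78 ≡ 17; y = λ·(47 - 17) - 45 ≡ 11. → (17, 11)
6P: (17, 11) + (31, 23). λ = (23 - 11)/(31 - 17) ≡ 12/14 mod 59. 14⁻¹ ≡ 38 (mod 59), so λ ≡ 43.
  x = λ² - 17 - 31 = 1849 - 48 ≡ 31; y = λ·(17 - 31) - 11 ≡ 36. → (31, 36)
7P: (31, 36) + (31, 23): same x and y₁ ≡ -y₂, so the sum is ∞.
7P = ∞, so the order is 7.

7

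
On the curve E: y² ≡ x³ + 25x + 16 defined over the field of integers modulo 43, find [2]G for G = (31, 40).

tangent at (31, 40): λ = (3·31² + 25)/(2·40) ≡ 27/37. 37⁻¹ ≡ 7 (mod 43), so λ ≡ 27·7 ≡ 17.
  x = λ² - 31 - 31 = 289 - 62 ≡ 12; y = λ·(31 - 12) - 40 ≡ 25. → (12, 25)

(12, 25)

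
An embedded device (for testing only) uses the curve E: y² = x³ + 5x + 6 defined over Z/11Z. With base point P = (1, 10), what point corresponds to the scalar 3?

(10, 0)

Repeated addition: build up to 3P.
2P: tangent at (1, 10): λ = (3·1² + 5)/(2·10) ≡ 8/9. 9⁻¹ ≡ 5 (mod 11) since 9·5 = 45 ≡ 1, so λ ≡ 8·5 ≡ 7.
  x = λ² - 1 - 1 = 49 - 2 ≡ 3; y = λ·(1 - 3) - 10 ≡ 9. → (3, 9)
3P: (3, 9) + (1, 10). λ = (10 - 9)/(1 - 3) ≡ 1/9 mod 11. 9⁻¹ ≡ 5 (mod 11), so λ ≡ 5.
  x = λ² - 3 - 1 = 25 - 4 ≡ 10; y = λ·(3 - 10) - 9 ≡ 0. → (10, 0)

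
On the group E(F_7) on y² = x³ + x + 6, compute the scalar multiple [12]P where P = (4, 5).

Double-and-add on 12 = (1100)₂. Start with P = (4, 5) for the leading 1-bit.
double: tangent at (4, 5): λ = (3·4² + 1)/(2·5) ≡ 0/3. 3⁻¹ ≡ 5 (mod 7), so λ ≡ 0·5 ≡ 0.
  x = λ² - 4 - 4 = 0 - 8 ≡ 6; y = λ·(4 - 6) - 5 ≡ 2. → (6, 2)
add P: (6, 2) + (4, 5). λ = (5 - 2)/(4 - 6) ≡ 3/5 mod 7. 5⁻¹ ≡ 3 (mod 7), so λ ≡ 2.
  x = λ² - 6 - 4 = 4 - 10 ≡ 1; y = λ·(6 - 1) - 2 ≡ 1. → (1, 1)
double: tangent at (1, 1): λ = (3·1² + 1)/(2·1) ≡ 4/2. 2⁻¹ ≡ 4 (mod 7), so λ ≡ 4·4 ≡ 2.
  x = λ² - 1 - 1 = 4 - 2 ≡ 2; y = λ·(1 - 2) - 1 ≡ 4. → (2, 4)
double: tangent at (2, 4): λ = (3·2² + 1)/(2·4) ≡ 6/1. 1⁻¹ ≡ 1 (mod 7) since 1·1 = 1 ≡ 1, so λ ≡ 6·1 ≡ 6.
  x = λ² - 2 - 2 = 36 - 4 ≡ 4; y = λ·(2 - 4) - 4 ≡ 5. → (4, 5)

(4, 5)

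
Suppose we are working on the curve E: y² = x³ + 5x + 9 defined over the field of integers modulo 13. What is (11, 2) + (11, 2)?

tangent at (11, 2): λ = (3·11² + 5)/(2·2) ≡ 4/4. 4⁻¹ ≡ 10 (mod 13), so λ ≡ 4·10 ≡ 1.
  x = λ² - 11 - 11 = 1 - 22 ≡ 5; y = λ·(11 - 5) - 2 ≡ 4. → (5, 4)

(5, 4)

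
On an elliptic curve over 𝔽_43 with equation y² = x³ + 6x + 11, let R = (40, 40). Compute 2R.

(4, 20)

tangent at (40, 40): λ = (3·40² + 6)/(2·40) ≡ 33/37. 37⁻¹ ≡ 7 (mod 43), so λ ≡ 33·7 ≡ 16.
  x = λ² - 40 - 40 = 256 - 80 ≡ 4; y = λ·(40 - 4) - 40 ≡ 20. → (4, 20)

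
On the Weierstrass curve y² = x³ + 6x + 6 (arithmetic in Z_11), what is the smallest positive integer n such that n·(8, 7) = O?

2P: tangent at (8, 7): λ = (3·8² + 6)/(2·7) ≡ 0/3. 3⁻¹ ≡ 4 (mod 11), so λ ≡ 0·4 ≡ 0.
  x = λ² - 8 - 8 = 0 - 16 ≡ 6; y = λ·(8 - 6) - 7 ≡ 4. → (6, 4)
3P: (6, 4) + (8, 7). λ = (7 - 4)/(8 - 6) ≡ 3/2 mod 11. 2⁻¹ ≡ 6 (mod 11) since 2·6 = 12 ≡ 1, so λ ≡ 7.
  x = λ² - 6 - 8 = 49 - 14 ≡ 2; y = λ·(6 - 2) - 4 ≡ 2. → (2, 2)
4P: (2, 2) + (8, 7). λ = (7 - 2)/(8 - 2) ≡ 5/6 mod 11. 6⁻¹ ≡ 2 (mod 11), so λ ≡ 10.
  x = λ² - 2 - 8 = 100 - 10 ≡ 2; y = λ·(2 - 2) - 2 ≡ 9. → (2, 9)
5P: (2, 9) + (8, 7). λ = (7 - 9)/(8 - 2) ≡ 9/6 mod 11. 6⁻¹ ≡ 2 (mod 11), so λ ≡ 7.
  x = λ² - 2 - 8 = 49 - 10 ≡ 6; y = λ·(2 - 6) - 9 ≡ 7. → (6, 7)
6P: (6, 7) + (8, 7). λ = (7 - 7)/(8 - 6) ≡ 0/2 mod 11. 2⁻¹ ≡ 6 (mod 11) since 2·6 = 12 ≡ 1, so λ ≡ 0.
  x = λ² - 6 - 8 = 0 - 14 ≡ 8; y = λ·(6 - 8) - 7 ≡ 4. → (8, 4)
7P: (8, 4) + (8, 7): same x and y₁ ≡ -y₂, so the sum is O.
7P = O, so the order is 7.

7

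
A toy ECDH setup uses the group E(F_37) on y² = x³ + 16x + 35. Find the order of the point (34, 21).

9

2P: tangent at (34, 21): λ = (3·34² + 16)/(2·21) ≡ 6/5. 5⁻¹ ≡ 15 (mod 37), so λ ≡ 6·15 ≡ 16.
  x = λ² - 34 - 34 = 256 - 68 ≡ 3; y = λ·(34 - 3) - 21 ≡ 31. → (3, 31)
3P: (3, 31) + (34, 21). λ = (21 - 31)/(34 - 3) ≡ 27/31 mod 37. 31⁻¹ ≡ 6 (mod 37), so λ ≡ 14.
  x = λ² - 3 - 34 = 196 - 37 ≡ 11; y = λ·(3 - 11) - 31 ≡ 5. → (11, 5)
4P: (11, 5) + (34, 21). λ = (21 - 5)/(34 - 11) ≡ 16/23 mod 37. 23⁻¹ ≡ 29 (mod 37) since 23·29 = 667 ≡ 1, so λ ≡ 20.
  x = λ² - 11 - 34 = 400 - 45 ≡ 22; y = λ·(11 - 22) - 5 ≡ 34. → (22, 34)
5P: (22, 34) + (34, 21). λ = (21 - 34)/(34 - 22) ≡ 24/12 mod 37. 12⁻¹ ≡ 34 (mod 37) since 12·34 = 408 ≡ 1, so λ ≡ 2.
  x = λ² - 22 - 34 = 4 - 56 ≡ 22; y = λ·(22 - 22) - 34 ≡ 3. → (22, 3)
6P: (22, 3) + (34, 21). λ = (21 - 3)/(34 - 22) ≡ 18/12 mod 37. 12⁻¹ ≡ 34 (mod 37) since 12·34 = 408 ≡ 1, so λ ≡ 20.
  x = λ² - 22 - 34 = 400 - 56 ≡ 11; y = λ·(22 - 11) - 3 ≡ 32. → (11, 32)
7P: (11, 32) + (34, 21). λ = (21 - 32)/(34 - 11) ≡ 26/23 mod 37. 23⁻¹ ≡ 29 (mod 37), so λ ≡ 14.
  x = λ² - 11 - 34 = 196 - 45 ≡ 3; y = λ·(11 - 3) - 32 ≡ 6. → (3, 6)
8P: (3, 6) + (34, 21). λ = (21 - 6)/(34 - 3) ≡ 15/31 mod 37. 31⁻¹ ≡ 6 (mod 37), so λ ≡ 16.
  x = λ² - 3 - 34 = 256 - 37 ≡ 34; y = λ·(3 - 34) - 6 ≡ 16. → (34, 16)
9P: (34, 16) + (34, 21): same x and y₁ ≡ -y₂, so the sum is O.
9P = O, so the order is 9.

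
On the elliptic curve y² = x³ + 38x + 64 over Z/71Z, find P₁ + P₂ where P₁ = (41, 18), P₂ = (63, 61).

(5, 33)

(41, 18) + (63, 61). λ = (61 - 18)/(63 - 41) ≡ 43/22 mod 71. 22⁻¹ ≡ 42 (mod 71), so λ ≡ 31.
  x = λ² - 41 - 63 = 961 - 104 ≡ 5; y = λ·(41 - 5) - 18 ≡ 33. → (5, 33)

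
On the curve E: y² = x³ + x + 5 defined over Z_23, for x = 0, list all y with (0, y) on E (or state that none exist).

none

x³ + 1x + 5 = 5 ≡ 5 (mod 23).
5 is a non-residue mod 23; no y exists.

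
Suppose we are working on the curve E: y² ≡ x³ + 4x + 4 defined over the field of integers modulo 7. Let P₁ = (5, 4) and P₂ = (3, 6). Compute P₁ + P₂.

(5, 4) + (3, 6). λ = (6 - 4)/(3 - 5) ≡ 2/5 mod 7. 5⁻¹ ≡ 3 (mod 7), so λ ≡ 6.
  x = λ² - 5 - 3 = 36 - 8 ≡ 0; y = λ·(5 - 0) - 4 ≡ 5. → (0, 5)

(0, 5)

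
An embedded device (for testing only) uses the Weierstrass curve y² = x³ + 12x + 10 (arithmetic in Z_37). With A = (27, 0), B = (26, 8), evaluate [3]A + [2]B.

(11, 17)

First 3A:
Repeated addition: build up to 3A.
2A: (27, 0) + (27, 0): same x and y₁ ≡ -y₂, so the sum is O.
3A: O + (27, 0) = (27, 0) (identity).
3A = (27, 0).
Next 2B:
Repeated addition: build up to 2B.
2B: tangent at (26, 8): λ = (3·26² + 12)/(2·8) ≡ 5/16. 16⁻¹ ≡ 7 (mod 37) since 16·7 = 112 ≡ 1, so λ ≡ 5·7 ≡ 35.
  x = λ² - 26 - 26 = 1225 - 52 ≡ 26; y = λ·(26 - 26) - 8 ≡ 29. → (26, 29)
2B = (26, 29).
Finally 3A + 2B:
(27, 0) + (26, 29). λ = (29 - 0)/(26 - 27) ≡ 29/36 mod 37. 36⁻¹ ≡ 36 (mod 37), so λ ≡ 8.
  x = λ² - 27 - 26 = 64 - 53 ≡ 11; y = λ·(27 - 11) - 0 ≡ 17. → (11, 17)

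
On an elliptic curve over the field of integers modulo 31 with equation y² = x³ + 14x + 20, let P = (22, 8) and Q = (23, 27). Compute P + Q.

(22, 8) + (23, 27). λ = (27 - 8)/(23 - 22) ≡ 19/1 mod 31. 1⁻¹ ≡ 1 (mod 31), so λ ≡ 19.
  x = λ² - 22 - 23 = 361 - 45 ≡ 6; y = λ·(22 - 6) - 8 ≡ 17. → (6, 17)

(6, 17)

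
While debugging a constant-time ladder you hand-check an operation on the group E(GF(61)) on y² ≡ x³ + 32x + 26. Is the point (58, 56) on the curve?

y² = 56² ≡ 25; x³ + 32x + 26 = 196994 ≡ 25 (mod 61). 25 = 25.

yes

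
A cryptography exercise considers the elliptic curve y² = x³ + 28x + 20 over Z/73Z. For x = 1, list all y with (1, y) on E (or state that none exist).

7, 66

x³ + 28x + 20 = 49 ≡ 49 (mod 73).
Square roots of 49 mod 73: 7 and 66 (since 7² = 49 ≡ 49).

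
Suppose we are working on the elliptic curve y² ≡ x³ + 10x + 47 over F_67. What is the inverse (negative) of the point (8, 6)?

-(8, 6) = (8, -6 mod 67) = (8, 61).

(8, 61)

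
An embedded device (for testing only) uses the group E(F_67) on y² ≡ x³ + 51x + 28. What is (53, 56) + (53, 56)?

(34, 53)

tangent at (53, 56): λ = (3·53² + 51)/(2·56) ≡ 36/45. 45⁻¹ ≡ 3 (mod 67) since 45·3 = 135 ≡ 1, so λ ≡ 36·3 ≡ 41.
  x = λ² - 53 - 53 = 1681 - 106 ≡ 34; y = λ·(53 - 34) - 56 ≡ 53. → (34, 53)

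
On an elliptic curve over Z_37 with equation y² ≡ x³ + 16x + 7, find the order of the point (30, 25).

3

2P: tangent at (30, 25): λ = (3·30² + 16)/(2·25) ≡ 15/13. 13⁻¹ ≡ 20 (mod 37) since 13·20 = 260 ≡ 1, so λ ≡ 15·20 ≡ 4.
  x = λ² - 30 - 30 = 16 - 60 ≡ 30; y = λ·(30 - 30) - 25 ≡ 12. → (30, 12)
3P: (30, 12) + (30, 25): same x and y₁ ≡ -y₂, so the sum is ∞.
3P = ∞, so the order is 3.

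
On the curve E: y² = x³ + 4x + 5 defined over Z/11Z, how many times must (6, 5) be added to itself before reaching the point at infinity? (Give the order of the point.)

4

2P: tangent at (6, 5): λ = (3·6² + 4)/(2·5) ≡ 2/10. 10⁻¹ ≡ 10 (mod 11), so λ ≡ 2·10 ≡ 9.
  x = λ² - 6 - 6 = 81 - 12 ≡ 3; y = λ·(6 - 3) - 5 ≡ 0. → (3, 0)
3P: (3, 0) + (6, 5). λ = (5 - 0)/(6 - 3) ≡ 5/3 mod 11. 3⁻¹ ≡ 4 (mod 11), so λ ≡ 9.
  x = λ² - 3 - 6 = 81 - 9 ≡ 6; y = λ·(3 - 6) - 0 ≡ 6. → (6, 6)
4P: (6, 6) + (6, 5): same x and y₁ ≡ -y₂, so the sum is the point at infinity.
4P = the point at infinity, so the order is 4.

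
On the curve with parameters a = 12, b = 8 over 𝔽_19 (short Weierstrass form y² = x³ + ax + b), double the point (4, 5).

(9, 3)

tangent at (4, 5): λ = (3·4² + 12)/(2·5) ≡ 3/10. 10⁻¹ ≡ 2 (mod 19), so λ ≡ 3·2 ≡ 6.
  x = λ² - 4 - 4 = 36 - 8 ≡ 9; y = λ·(4 - 9) - 5 ≡ 3. → (9, 3)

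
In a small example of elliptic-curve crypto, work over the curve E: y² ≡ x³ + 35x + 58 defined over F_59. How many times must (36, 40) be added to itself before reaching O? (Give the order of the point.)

2P: tangent at (36, 40): λ = (3·36² + 35)/(2·40) ≡ 29/21. 21⁻¹ ≡ 45 (mod 59), so λ ≡ 29·45 ≡ 7.
  x = λ² - 36 - 36 = 49 - 72 ≡ 36; y = λ·(36 - 36) - 40 ≡ 19. → (36, 19)
3P: (36, 19) + (36, 40): same x and y₁ ≡ -y₂, so the sum is O.
3P = O, so the order is 3.

3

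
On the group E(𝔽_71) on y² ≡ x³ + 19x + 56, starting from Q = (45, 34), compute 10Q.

Repeated addition: build up to 10Q.
2Q: tangent at (45, 34): λ = (3·45² + 19)/(2·34) ≡ 59/68. 68⁻¹ ≡ 47 (mod 71), so λ ≡ 59·47 ≡ 4.
  x = λ² - 45 - 45 = 16 - 90 ≡ 68; y = λ·(45 - 68) - 34 ≡ 16. → (68, 16)
3Q: (68, 16) + (45, 34). λ = (34 - 16)/(45 - 68) ≡ 18/48 mod 71. 48⁻¹ ≡ 37 (mod 71), so λ ≡ 27.
  x = λ² - 68 - 45 = 729 - 113 ≡ 48; y = λ·(68 - 48) - 16 ≡ 27. → (48, 27)
4Q: (48, 27) + (45, 34). λ = (34 - 27)/(45 - 48) ≡ 7/68 mod 71. 68⁻¹ ≡ 47 (mod 71), so λ ≡ 45.
  x = λ² - 48 - 45 = 2025 - 93 ≡ 15; y = λ·(48 - 15) - 27 ≡ 38. → (15, 38)
5Q: (15, 38) + (45, 34). λ = (34 - 38)/(45 - 15) ≡ 67/30 mod 71. 30⁻¹ ≡ 45 (mod 71) since 30·45 = 1350 ≡ 1, so λ ≡ 33.
  x = λ² - 15 - 45 = 1089 - 60 ≡ 35; y = λ·(15 - 35) - 38 ≡ 12. → (35, 12)
6Q: (35, 12) + (45, 34). λ = (34 - 12)/(45 - 35) ≡ 22/10 mod 71. 10⁻¹ ≡ 64 (mod 71), so λ ≡ 59.
  x = λ² - 35 - 45 = 3481 - 80 ≡ 64; y = λ·(35 - 64) - 12 ≡ 52. → (64, 52)
7Q: (64, 52) + (45, 34). λ = (34 - 52)/(45 - 64) ≡ 53/52 mod 71. 52⁻¹ ≡ 56 (mod 71), so λ ≡ 57.
  x = λ² - 64 - 45 = 3249 - 109 ≡ 16; y = λ·(64 - 16) - 52 ≡ 57. → (16, 57)
8Q: (16, 57) + (45, 34). λ = (34 - 57)/(45 - 16) ≡ 48/29 mod 71. 29⁻¹ ≡ 49 (mod 71) since 29·49 = 1421 ≡ 1, so λ ≡ 9.
  x = λ² - 16 - 45 = 81 - 61 ≡ 20; y = λ·(16 - 20) - 57 ≡ 49. → (20, 49)
9Q: (20, 49) + (45, 34). λ = (34 - 49)/(45 - 20) ≡ 56/25 mod 71. 25⁻¹ ≡ 54 (mod 71), so λ ≡ 42.
  x = λ² - 20 - 45 = 1764 - 65 ≡ 66; y = λ·(20 - 66) - 49 ≡ 7. → (66, 7)
10Q: (66, 7) + (45, 34). λ = (34 - 7)/(45 - 66) ≡ 27/50 mod 71. 50⁻¹ ≡ 27 (mod 71), so λ ≡ 19.
  x = λ² - 66 - 45 = 361 - 111 ≡ 37; y = λ·(66 - 37) - 7 ≡ 47. → (37, 47)

(37, 47)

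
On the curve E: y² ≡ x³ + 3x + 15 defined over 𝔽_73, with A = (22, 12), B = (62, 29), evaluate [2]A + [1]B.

(52, 53)

First 2A:
Repeated addition: build up to 2A.
2A: tangent at (22, 12): λ = (3·22² + 3)/(2·12) ≡ 68/24. 24⁻¹ ≡ 70 (mod 73), so λ ≡ 68·70 ≡ 15.
  x = λ² - 22 - 22 = 225 - 44 ≡ 35; y = λ·(22 - 35) - 12 ≡ 12. → (35, 12)
2A = (35, 12).
Finally 2A + B:
(35, 12) + (62, 29). λ = (29 - 12)/(62 - 35) ≡ 17/27 mod 73. 27⁻¹ ≡ 46 (mod 73) since 27·46 = 1242 ≡ 1, so λ ≡ 52.
  x = λ² - 35 - 62 = 2704 - 97 ≡ 52; y = λ·(35 - 52) - 12 ≡ 53. → (52, 53)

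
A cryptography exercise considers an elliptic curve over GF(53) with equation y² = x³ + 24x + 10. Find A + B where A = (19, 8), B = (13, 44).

(4, 8)

(19, 8) + (13, 44). λ = (44 - 8)/(13 - 19) ≡ 36/47 mod 53. 47⁻¹ ≡ 44 (mod 53), so λ ≡ 47.
  x = λ² - 19 - 13 = 2209 - 32 ≡ 4; y = λ·(19 - 4) - 8 ≡ 8. → (4, 8)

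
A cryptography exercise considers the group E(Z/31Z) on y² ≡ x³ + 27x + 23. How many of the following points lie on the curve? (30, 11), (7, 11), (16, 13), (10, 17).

(30, 11): 11² ≡ 28, rhs ≡ 26 → off.
(7, 11): 11² ≡ 28, rhs ≡ 28 → on.
(16, 13): 13² ≡ 14, rhs ≡ 25 → off.
(10, 17): 17² ≡ 10, rhs ≡ 22 → off.

1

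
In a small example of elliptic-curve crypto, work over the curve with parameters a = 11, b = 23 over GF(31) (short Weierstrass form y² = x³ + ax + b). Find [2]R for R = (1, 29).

tangent at (1, 29): λ = (3·1² + 11)/(2·29) ≡ 14/27. 27⁻¹ ≡ 23 (mod 31), so λ ≡ 14·23 ≡ 12.
  x = λ² - 1 - 1 = 144 - 2 ≡ 18; y = λ·(1 - 18) - 29 ≡ 15. → (18, 15)

(18, 15)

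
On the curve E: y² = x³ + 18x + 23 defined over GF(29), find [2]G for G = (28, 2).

(6, 12)

tangent at (28, 2): λ = (3·28² + 18)/(2·2) ≡ 21/4. 4⁻¹ ≡ 22 (mod 29) since 4·22 = 88 ≡ 1, so λ ≡ 21·22 ≡ 27.
  x = λ² - 28 - 28 = 729 - 56 ≡ 6; y = λ·(28 - 6) - 2 ≡ 12. → (6, 12)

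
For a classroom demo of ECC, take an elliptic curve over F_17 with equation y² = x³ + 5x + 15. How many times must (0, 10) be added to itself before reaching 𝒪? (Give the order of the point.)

2P: tangent at (0, 10): λ = (3·0² + 5)/(2·10) ≡ 5/3. 3⁻¹ ≡ 6 (mod 17), so λ ≡ 5·6 ≡ 13.
  x = λ² - 0 - 0 = 169 - 0 ≡ 16; y = λ·(0 - 16) - 10 ≡ 3. → (16, 3)
3P: (16, 3) + (0, 10). λ = (10 - 3)/(0 - 16) ≡ 7/1 mod 17. 1⁻¹ ≡ 1 (mod 17) since 1·1 = 1 ≡ 1, so λ ≡ 7.
  x = λ² - 16 - 0 = 49 - 16 ≡ 16; y = λ·(16 - 16) - 3 ≡ 14. → (16, 14)
4P: (16, 14) + (0, 10). λ = (10 - 14)/(0 - 16) ≡ 13/1 mod 17. 1⁻¹ ≡ 1 (mod 17), so λ ≡ 13.
  x = λ² - 16 - 0 = 169 - 16 ≡ 0; y = λ·(16 - 0) - 14 ≡ 7. → (0, 7)
5P: (0, 7) + (0, 10): same x and y₁ ≡ -y₂, so the sum is 𝒪.
5P = 𝒪, so the order is 5.

5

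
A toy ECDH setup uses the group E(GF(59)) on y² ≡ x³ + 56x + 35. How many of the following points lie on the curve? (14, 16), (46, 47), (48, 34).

(14, 16): 16² ≡ 20, rhs ≡ 23 → off.
(46, 47): 47² ≡ 26, rhs ≡ 1 → off.
(48, 34): 34² ≡ 35, rhs ≡ 35 → on.

1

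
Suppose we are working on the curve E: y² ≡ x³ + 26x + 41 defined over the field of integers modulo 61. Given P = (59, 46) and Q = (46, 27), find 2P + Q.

First 2P:
Repeated addition: build up to 2P.
2P: tangent at (59, 46): λ = (3·59² + 26)/(2·46) ≡ 38/31. 31⁻¹ ≡ 2 (mod 61) since 31·2 = 62 ≡ 1, so λ ≡ 38·2 ≡ 15.
  x = λ² - 59 - 59 = 225 - 118 ≡ 46; y = λ·(59 - 46) - 46 ≡ 27. → (46, 27)
2P = (46, 27).
Finally 2P + Q:
tangent at (46, 27): λ = (3·46² + 26)/(2·27) ≡ 30/54. 54⁻¹ ≡ 26 (mod 61), so λ ≡ 30·26 ≡ 48.
  x = λ² - 46 - 46 = 2304 - 92 ≡ 16; y = λ·(46 - 16) - 27 ≡ 10. → (16, 10)

(16, 10)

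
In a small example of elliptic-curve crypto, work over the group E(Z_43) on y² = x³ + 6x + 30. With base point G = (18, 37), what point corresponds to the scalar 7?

O

Double-and-add on 7 = (111)₂. Start with G = (18, 37) for the leading 1-bit.
double: tangent at (18, 37): λ = (3·18² + 6)/(2·37) ≡ 32/31. 31⁻¹ ≡ 25 (mod 43) since 31·25 = 775 ≡ 1, so λ ≡ 32·25 ≡ 26.
  x = λ² - 18 - 18 = 676 - 36 ≡ 38; y = λ·(18 - 38) - 37 ≡ 2. → (38, 2)
add G: (38, 2) + (18, 37). λ = (37 - 2)/(18 - 38) ≡ 35/23 mod 43. 23⁻¹ ≡ 15 (mod 43) since 23·15 = 345 ≡ 1, so λ ≡ 9.
  x = λ² - 38 - 18 = 81 - 56 ≡ 25; y = λ·(38 - 25) - 2 ≡ 29. → (25, 29)
double: tangent at (25, 29): λ = (3·25² + 6)/(2·29) ≡ 32/15. 15⁻¹ ≡ 23 (mod 43) since 15·23 = 345 ≡ 1, so λ ≡ 32·23 ≡ 5.
  x = λ² - 25 - 25 = 25 - 50 ≡ 18; y = λ·(25 - 18) - 29 ≡ 6. → (18, 6)
add G: (18, 6) + (18, 37): same x and y₁ ≡ -y₂, so the sum is O.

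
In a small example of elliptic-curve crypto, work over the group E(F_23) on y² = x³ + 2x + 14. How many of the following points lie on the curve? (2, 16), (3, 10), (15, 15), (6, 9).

(2, 16): 16² ≡ 3, rhs ≡ 3 → on.
(3, 10): 10² ≡ 8, rhs ≡ 1 → off.
(15, 15): 15² ≡ 18, rhs ≡ 15 → off.
(6, 9): 9² ≡ 12, rhs ≡ 12 → on.

2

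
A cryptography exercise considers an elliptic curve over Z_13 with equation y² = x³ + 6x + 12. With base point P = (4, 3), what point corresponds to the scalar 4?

O

Repeated addition: build up to 4P.
2P: tangent at (4, 3): λ = (3·4² + 6)/(2·3) ≡ 2/6. 6⁻¹ ≡ 11 (mod 13), so λ ≡ 2·11 ≡ 9.
  x = λ² - 4 - 4 = 81 - 8 ≡ 8; y = λ·(4 - 8) - 3 ≡ 0. → (8, 0)
3P: (8, 0) + (4, 3). λ = (3 - 0)/(4 - 8) ≡ 3/9 mod 13. 9⁻¹ ≡ 3 (mod 13) since 9·3 = 27 ≡ 1, so λ ≡ 9.
  x = λ² - 8 - 4 = 81 - 12 ≡ 4; y = λ·(8 - 4) - 0 ≡ 10. → (4, 10)
4P: (4, 10) + (4, 3): same x and y₁ ≡ -y₂, so the sum is the point at infinity.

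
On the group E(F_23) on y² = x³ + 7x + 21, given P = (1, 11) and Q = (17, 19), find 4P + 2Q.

(9, 10)

First 4P:
Repeated addition: build up to 4P.
2P: tangent at (1, 11): λ = (3·1² + 7)/(2·11) ≡ 10/22. 22⁻¹ ≡ 22 (mod 23), so λ ≡ 10·22 ≡ 13.
  x = λ² - 1 - 1 = 169 - 2 ≡ 6; y = λ·(1 - 6) - 11 ≡ 16. → (6, 16)
3P: (6, 16) + (1, 11). λ = (11 - 16)/(1 - 6) ≡ 18/18 mod 23. 18⁻¹ ≡ 9 (mod 23), so λ ≡ 1.
  x = λ² - 6 - 1 = 1 - 7 ≡ 17; y = λ·(6 - 17) - 16 ≡ 19. → (17, 19)
4P: (17, 19) + (1, 11). λ = (11 - 19)/(1 - 17) ≡ 15/7 mod 23. 7⁻¹ ≡ 10 (mod 23), so λ ≡ 12.
  x = λ² - 17 - 1 = 144 - 18 ≡ 11; y = λ·(17 - 11) - 19 ≡ 7. → (11, 7)
4P = (11, 7).
Next 2Q:
Repeated addition: build up to 2Q.
2Q: tangent at (17, 19): λ = (3·17² + 7)/(2·19) ≡ 0/15. 15⁻¹ ≡ 20 (mod 23) since 15·20 = 300 ≡ 1, so λ ≡ 0·20 ≡ 0.
  x = λ² - 17 - 17 = 0 - 34 ≡ 12; y = λ·(17 - 12) - 19 ≡ 4. → (12, 4)
2Q = (12, 4).
Finally 4P + 2Q:
(11, 7) + (12, 4). λ = (4 - 7)/(12 - 11) ≡ 20/1 mod 23. 1⁻¹ ≡ 1 (mod 23) since 1·1 = 1 ≡ 1, so λ ≡ 20.
  x = λ² - 11 - 12 = 400 - 23 ≡ 9; y = λ·(11 - 9) - 7 ≡ 10. → (9, 10)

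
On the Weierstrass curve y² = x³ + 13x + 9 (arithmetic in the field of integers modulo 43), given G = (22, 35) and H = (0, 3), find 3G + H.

(31, 24)

First 3G:
Repeated addition: build up to 3G.
2G: tangent at (22, 35): λ = (3·22² + 13)/(2·35) ≡ 3/27. 27⁻¹ ≡ 8 (mod 43), so λ ≡ 3·8 ≡ 24.
  x = λ² - 22 - 22 = 576 - 44 ≡ 16; y = λ·(22 - 16) - 35 ≡ 23. → (16, 23)
3G: (16, 23) + (22, 35). λ = (35 - 23)/(22 - 16) ≡ 12/6 mod 43. 6⁻¹ ≡ 36 (mod 43), so λ ≡ 2.
  x = λ² - 16 - 22 = 4 - 38 ≡ 9; y = λ·(16 - 9) - 23 ≡ 34. → (9, 34)
3G = (9, 34).
Finally 3G + H:
(9, 34) + (0, 3). λ = (3 - 34)/(0 - 9) ≡ 12/34 mod 43. 34⁻¹ ≡ 19 (mod 43), so λ ≡ 13.
  x = λ² - 9 - 0 = 169 - 9 ≡ 31; y = λ·(9 - 31) - 34 ≡ 24. → (31, 24)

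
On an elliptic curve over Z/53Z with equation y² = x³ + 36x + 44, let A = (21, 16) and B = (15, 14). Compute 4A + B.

First 4A:
Repeated addition: build up to 4A.
2A: tangent at (21, 16): λ = (3·21² + 36)/(2·16) ≡ 34/32. 32⁻¹ ≡ 5 (mod 53), so λ ≡ 34·5 ≡ 11.
  x = λ² - 21 - 21 = 121 - 42 ≡ 26; y = λ·(21 - 26) - 16 ≡ 35. → (26, 35)
3A: (26, 35) + (21, 16). λ = (16 - 35)/(21 - 26) ≡ 34/48 mod 53. 48⁻¹ ≡ 21 (mod 53) since 48·21 = 1008 ≡ 1, so λ ≡ 25.
  x = λ² - 26 - 21 = 625 - 47 ≡ 48; y = λ·(26 - 48) - 35 ≡ 51. → (48, 51)
4A: (48, 51) + (21, 16). λ = (16 - 51)/(21 - 48) ≡ 18/26 mod 53. 26⁻¹ ≡ 51 (mod 53), so λ ≡ 17.
  x = λ² - 48 - 21 = 289 - 69 ≡ 8; y = λ·(48 - 8) - 51 ≡ 46. → (8, 46)
4A = (8, 46).
Finally 4A + B:
(8, 46) + (15, 14). λ = (14 - 46)/(15 - 8) ≡ 21/7 mod 53. 7⁻¹ ≡ 38 (mod 53), so λ ≡ 3.
  x = λ² - 8 - 15 = 9 - 23 ≡ 39; y = λ·(8 - 39) - 46 ≡ 20. → (39, 20)

(39, 20)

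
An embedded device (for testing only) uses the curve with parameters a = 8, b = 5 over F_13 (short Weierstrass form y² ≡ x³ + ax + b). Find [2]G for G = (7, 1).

tangent at (7, 1): λ = (3·7² + 8)/(2·1) ≡ 12/2. 2⁻¹ ≡ 7 (mod 13), so λ ≡ 12·7 ≡ 6.
  x = λ² - 7 - 7 = 36 - 14 ≡ 9; y = λ·(7 - 9) - 1 ≡ 0. → (9, 0)

(9, 0)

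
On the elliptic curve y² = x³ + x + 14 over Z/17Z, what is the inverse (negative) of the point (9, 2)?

-(9, 2) = (9, -2 mod 17) = (9, 15).

(9, 15)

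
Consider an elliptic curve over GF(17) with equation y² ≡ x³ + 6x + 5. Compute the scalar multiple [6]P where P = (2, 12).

Double-and-add on 6 = (110)₂. Start with P = (2, 12) for the leading 1-bit.
double: tangent at (2, 12): λ = (3·2² + 6)/(2·12) ≡ 1/7. 7⁻¹ ≡ 5 (mod 17) since 7·5 = 35 ≡ 1, so λ ≡ 1·5 ≡ 5.
  x = λ² - 2 - 2 = 25 - 4 ≡ 4; y = λ·(2 - 4) - 12 ≡ 12. → (4, 12)
add P: (4, 12) + (2, 12). λ = (12 - 12)/(2 - 4) ≡ 0/15 mod 17. 15⁻¹ ≡ 8 (mod 17), so λ ≡ 0.
  x = λ² - 4 - 2 = 0 - 6 ≡ 11; y = λ·(4 - 11) - 12 ≡ 5. → (11, 5)
double: tangent at (11, 5): λ = (3·11² + 6)/(2·5) ≡ 12/10. 10⁻¹ ≡ 12 (mod 17), so λ ≡ 12·12 ≡ 8.
  x = λ² - 11 - 11 = 64 - 22 ≡ 8; y = λ·(11 - 8) - 5 ≡ 2. → (8, 2)

(8, 2)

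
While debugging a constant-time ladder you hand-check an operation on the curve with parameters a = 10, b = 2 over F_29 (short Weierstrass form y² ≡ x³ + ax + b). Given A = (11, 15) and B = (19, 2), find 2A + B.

(9, 3)

First 2A:
Repeated addition: build up to 2A.
2A: tangent at (11, 15): λ = (3·11² + 10)/(2·15) ≡ 25/1. 1⁻¹ ≡ 1 (mod 29), so λ ≡ 25·1 ≡ 25.
  x = λ² - 11 - 11 = 625 - 22 ≡ 23; y = λ·(11 - 23) - 15 ≡ 4. → (23, 4)
2A = (23, 4).
Finally 2A + B:
(23, 4) + (19, 2). λ = (2 - 4)/(19 - 23) ≡ 27/25 mod 29. 25⁻¹ ≡ 7 (mod 29), so λ ≡ 15.
  x = λ² - 23 - 19 = 225 - 42 ≡ 9; y = λ·(23 - 9) - 4 ≡ 3. → (9, 3)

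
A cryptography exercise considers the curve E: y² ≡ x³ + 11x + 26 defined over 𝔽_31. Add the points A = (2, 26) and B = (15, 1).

(2, 26) + (15, 1). λ = (1 - 26)/(15 - 2) ≡ 6/13 mod 31. 13⁻¹ ≡ 12 (mod 31) since 13·12 = 156 ≡ 1, so λ ≡ 10.
  x = λ² - 2 - 15 = 100 - 17 ≡ 21; y = λ·(2 - 21) - 26 ≡ 1. → (21, 1)

(21, 1)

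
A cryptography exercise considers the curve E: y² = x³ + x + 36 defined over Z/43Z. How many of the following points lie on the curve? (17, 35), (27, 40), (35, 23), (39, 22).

3

(17, 35): 35² ≡ 21, rhs ≡ 21 → on.
(27, 40): 40² ≡ 9, rhs ≡ 9 → on.
(35, 23): 23² ≡ 13, rhs ≡ 32 → off.
(39, 22): 22² ≡ 11, rhs ≡ 11 → on.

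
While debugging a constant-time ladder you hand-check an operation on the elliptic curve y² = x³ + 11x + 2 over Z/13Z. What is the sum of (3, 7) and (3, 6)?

O

The two points share x = 3 and their y-coordinates satisfy 7 + 6 ≡ 0 (mod 13), so they are inverses. Their sum is the point at infinity.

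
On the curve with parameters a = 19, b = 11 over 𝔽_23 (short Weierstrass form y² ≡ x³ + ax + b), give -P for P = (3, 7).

-(3, 7) = (3, -7 mod 23) = (3, 16).

(3, 16)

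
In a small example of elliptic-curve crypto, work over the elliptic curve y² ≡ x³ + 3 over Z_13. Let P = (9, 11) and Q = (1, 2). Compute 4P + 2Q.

(3, 2)

First 4P:
Double-and-add on 4 = (100)₂. Start with P = (9, 11) for the leading 1-bit.
double: tangent at (9, 11): λ = (3·9² + 0)/(2·11) ≡ 9/9. 9⁻¹ ≡ 3 (mod 13), so λ ≡ 9·3 ≡ 1.
  x = λ² - 9 - 9 = 1 - 18 ≡ 9; y = λ·(9 - 9) - 11 ≡ 2. → (9, 2)
double: tangent at (9, 2): λ = (3·9² + 0)/(2·2) ≡ 9/4. 4⁻¹ ≡ 10 (mod 13), so λ ≡ 9·10 ≡ 12.
  x = λ² - 9 - 9 = 144 - 18 ≡ 9; y = λ·(9 - 9) - 2 ≡ 11. → (9, 11)
4P = (9, 11).
Next 2Q:
Repeated addition: build up to 2Q.
2Q: tangent at (1, 2): λ = (3·1² + 0)/(2·2) ≡ 3/4. 4⁻¹ ≡ 10 (mod 13), so λ ≡ 3·10 ≡ 4.
  x = λ² - 1 - 1 = 16 - 2 ≡ 1; y = λ·(1 - 1) - 2 ≡ 11. → (1, 11)
2Q = (1, 11).
Finally 4P + 2Q:
(9, 11) + (1, 11). λ = (11 - 11)/(1 - 9) ≡ 0/5 mod 13. 5⁻¹ ≡ 8 (mod 13) since 5·8 = 40 ≡ 1, so λ ≡ 0.
  x = λ² - 9 - 1 = 0 - 10 ≡ 3; y = λ·(9 - 3) - 11 ≡ 2. → (3, 2)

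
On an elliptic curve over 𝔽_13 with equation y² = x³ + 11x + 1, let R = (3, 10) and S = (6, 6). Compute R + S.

(0, 12)

(3, 10) + (6, 6). λ = (6 - 10)/(6 - 3) ≡ 9/3 mod 13. 3⁻¹ ≡ 9 (mod 13), so λ ≡ 3.
  x = λ² - 3 - 6 = 9 - 9 ≡ 0; y = λ·(3 - 0) - 10 ≡ 12. → (0, 12)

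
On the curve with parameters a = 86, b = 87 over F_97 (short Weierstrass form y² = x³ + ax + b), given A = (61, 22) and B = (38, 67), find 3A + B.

(59, 70)

First 3A:
Repeated addition: build up to 3A.
2A: tangent at (61, 22): λ = (3·61² + 86)/(2·22) ≡ 94/44. 44⁻¹ ≡ 86 (mod 97), so λ ≡ 94·86 ≡ 33.
  x = λ² - 61 - 61 = 1089 - 122 ≡ 94; y = λ·(61 - 94) - 22 ≡ 53. → (94, 53)
3A: (94, 53) + (61, 22). λ = (22 - 53)/(61 - 94) ≡ 66/64 mod 97. 64⁻¹ ≡ 47 (mod 97) since 64·47 = 3008 ≡ 1, so λ ≡ 95.
  x = λ² - 94 - 61 = 9025 - 155 ≡ 43; y = λ·(94 - 43) - 53 ≡ 39. → (43, 39)
3A = (43, 39).
Finally 3A + B:
(43, 39) + (38, 67). λ = (67 - 39)/(38 - 43) ≡ 28/92 mod 97. 92⁻¹ ≡ 58 (mod 97), so λ ≡ 72.
  x = λ² - 43 - 38 = 5184 - 81 ≡ 59; y = λ·(43 - 59) - 39 ≡ 70. → (59, 70)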